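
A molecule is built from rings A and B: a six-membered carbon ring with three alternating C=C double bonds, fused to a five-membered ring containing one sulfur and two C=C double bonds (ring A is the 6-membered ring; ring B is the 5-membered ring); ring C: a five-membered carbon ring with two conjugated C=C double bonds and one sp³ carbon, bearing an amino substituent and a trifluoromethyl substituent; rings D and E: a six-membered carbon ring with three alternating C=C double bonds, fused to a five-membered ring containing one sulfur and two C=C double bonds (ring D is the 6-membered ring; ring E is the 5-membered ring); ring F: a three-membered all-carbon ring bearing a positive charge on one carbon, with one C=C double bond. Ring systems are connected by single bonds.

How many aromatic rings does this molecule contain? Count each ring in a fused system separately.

5

Rings A and B form a fused bicyclic system (with one sulfur) with 9 sp² atoms and 10 π electrons from ring double bonds plus a heteroatom lone pair. 10 = 4(2)+2, so the system is aromatic and both rings count as aromatic (benzothiophene).
Ring C has one sp³ carbon, so it is not fully conjugated — not aromatic (cyclopentadiene).
Rings D and E form a fused bicyclic system (with one sulfur) with 9 sp² atoms and 10 π electrons from ring double bonds plus a heteroatom lone pair. 10 = 4(2)+2, so the system is aromatic and both rings count as aromatic (benzothiophene).
Ring F is fully conjugated (every ring atom contributes a p orbital); 1 ring double bond (2 π electrons) plus the carbocation's empty p orbital (0, but keeps the ring conjugated) give 2 π electrons. That satisfies 4n+2 with n=0, so ring F is aromatic (cyclopropenyl cation).
Aromatic: A, B, D, E, F. Total: 5.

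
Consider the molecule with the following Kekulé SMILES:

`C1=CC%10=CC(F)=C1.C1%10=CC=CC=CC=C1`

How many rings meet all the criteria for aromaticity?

1

The SMILES encodes a six-membered carbon ring with three alternating C=C double bonds; an eight-membered carbon ring with four alternating C=C double bonds.
The 6-membered ring has a continuous p-orbital overlap around the ring; 3 ring double bonds give 6 π electrons. Since 6 = 4n+2 (n=1), it is aromatic (benzene).
The 8-membered ring has only sp² ring atoms; a planar conformation would have a fully conjugated π system of 8 electrons. But 8 = 4(2), which is 4n not 4n+2, so it is not aromatic (cyclooctatetraene) — cyclooctatetraene distorts into a non-planar tub to avoid antiaromaticity.
1 of the 2 rings is aromatic. Total: 1.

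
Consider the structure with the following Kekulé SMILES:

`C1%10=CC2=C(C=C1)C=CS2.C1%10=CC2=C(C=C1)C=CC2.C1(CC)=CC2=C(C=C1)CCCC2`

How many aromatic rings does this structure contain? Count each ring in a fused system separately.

The SMILES encodes a six-membered carbon ring with three alternating C=C double bonds, fused to a five-membered ring containing one sulfur and two C=C double bonds; a six-membered carbon ring with three alternating C=C double bonds, fused to a five-membered carbon ring containing one C=C double bond and one sp³ carbon; a six-membered carbon ring with three alternating C=C double bonds, fused to a saturated six-membered carbon ring.
The fused 6/5-membered bicyclic (with one sulfur) is a single π system with 9 sp² atoms and 10 π electrons from ring double bonds plus a heteroatom lone pair. 10 = 4(2)+2, so the system is aromatic and both rings count as aromatic (benzothiophene).
The 6-membered ring is planar and fully conjugated; 3 ring double bonds give 6 π electrons. 6 = 4(1)+2, so it is aromatic (benzene ring).
The 5-membered ring has one sp³ carbon, so it is not fully conjugated — not aromatic (cyclopentene ring).
The second 6-membered ring is fully conjugated (every ring atom contributes a p orbital); 3 ring double bonds give 6 π electrons. 6 = 4(1)+2, so it is aromatic (benzene ring).
The third 6-membered ring has four sp³ carbons, so it is not fully conjugated — not aromatic (cyclohexane ring).
4 of the 6 rings are aromatic. Total: 4.

4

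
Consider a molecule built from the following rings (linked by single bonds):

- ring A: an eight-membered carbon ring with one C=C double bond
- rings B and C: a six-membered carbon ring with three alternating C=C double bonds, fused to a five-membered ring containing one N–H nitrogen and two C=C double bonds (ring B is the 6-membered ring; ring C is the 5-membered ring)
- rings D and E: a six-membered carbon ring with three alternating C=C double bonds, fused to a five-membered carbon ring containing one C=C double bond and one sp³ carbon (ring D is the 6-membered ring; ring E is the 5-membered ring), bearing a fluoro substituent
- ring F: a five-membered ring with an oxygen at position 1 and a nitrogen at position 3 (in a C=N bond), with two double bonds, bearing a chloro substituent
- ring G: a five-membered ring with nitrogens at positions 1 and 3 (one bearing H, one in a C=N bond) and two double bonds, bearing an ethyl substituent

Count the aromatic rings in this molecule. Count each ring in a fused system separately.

5

Ring A has six sp³ carbons, so it is not fully conjugated — not aromatic (cyclooctene).
Rings B and C form a fused bicyclic system (with one N–H) with 9 sp² atoms and 10 π electrons from ring double bonds plus a heteroatom lone pair. 10 = 4(2)+2, so the system is aromatic and both rings count as aromatic (indole).
Ring D is fully conjugated (every ring atom contributes a p orbital); 3 ring double bonds give 6 π electrons. That satisfies 4n+2 with n=1, so ring D is aromatic (benzene ring).
Ring E has one sp³ carbon, so it is not fully conjugated — not aromatic (cyclopentene ring).
Ring F is planar and fully conjugated; 2 ring double bonds (4 π electrons) plus a heteroatom lone pair (2) give 6 π electrons. 6 = 4(1)+2, so ring F is aromatic (oxazole).
Ring G is planar and fully conjugated; 2 ring double bonds (4 π electrons) plus a heteroatom lone pair (2) give 6 π electrons. Since 6 = 4n+2 (n=1), ring G is aromatic (imidazole).
Aromatic: B, C, D, F, G. Total: 5.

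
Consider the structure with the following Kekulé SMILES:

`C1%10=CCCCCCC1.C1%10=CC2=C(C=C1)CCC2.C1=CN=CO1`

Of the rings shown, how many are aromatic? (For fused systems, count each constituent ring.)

2

The SMILES encodes an eight-membered carbon ring with one C=C double bond; a six-membered carbon ring with three alternating C=C double bonds, fused to a saturated five-membered carbon ring; a five-membered ring with an oxygen at position 1 and a nitrogen at position 3 (in a C=N bond), with two double bonds.
The 8-membered ring has six sp³ carbons, so it is not fully conjugated — not aromatic (cyclooctene).
The 6-membered ring has a continuous p-orbital overlap around the ring; 3 ring double bonds give 6 π electrons. That satisfies 4n+2 with n=1, so it is aromatic (benzene ring).
The 5-membered ring has three sp³ carbons, so it is not fully conjugated — not aromatic (cyclopentane ring).
The 5-membered ring with one oxygen and one =N– is planar and fully conjugated; 2 ring double bonds (4 π electrons) plus a heteroatom lone pair (2) give 6 π electrons. Since 6 = 4n+2 (n=1), it is aromatic (oxazole).
2 of the 4 rings are aromatic. Total: 2.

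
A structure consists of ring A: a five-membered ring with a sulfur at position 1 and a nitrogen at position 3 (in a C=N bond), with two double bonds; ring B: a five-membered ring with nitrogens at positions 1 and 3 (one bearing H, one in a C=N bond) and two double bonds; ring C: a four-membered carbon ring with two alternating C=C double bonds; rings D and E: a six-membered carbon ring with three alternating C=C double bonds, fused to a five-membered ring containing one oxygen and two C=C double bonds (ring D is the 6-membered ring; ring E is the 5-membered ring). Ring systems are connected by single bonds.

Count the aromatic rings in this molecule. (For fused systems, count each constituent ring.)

4

Ring A is planar and fully conjugated; 2 ring double bonds (4 π electrons) plus a heteroatom lone pair (2) give 6 π electrons. 6 = 4(1)+2, so ring A is aromatic (thiazole).
Ring B is fully conjugated (every ring atom contributes a p orbital); 2 ring double bonds (4 π electrons) plus a heteroatom lone pair (2) give 6 π electrons. That satisfies 4n+2 with n=1, so ring B is aromatic (imidazole).
Ring C has only sp² ring atoms; a planar conformation would have a fully conjugated π system of 4 electrons. But 4 = 4(1), which is 4n not 4n+2, so ring C is not aromatic (cyclobutadiene) — cyclobutadiene is antiaromatic and distorts to a rectangle.
Rings D and E form a fused bicyclic system (with one oxygen) with 9 sp² atoms and 10 π electrons from ring double bonds plus a heteroatom lone pair. 10 = 4(2)+2, so the system is aromatic and both rings count as aromatic (benzofuran).
Aromatic: A, B, D, E. Total: 4.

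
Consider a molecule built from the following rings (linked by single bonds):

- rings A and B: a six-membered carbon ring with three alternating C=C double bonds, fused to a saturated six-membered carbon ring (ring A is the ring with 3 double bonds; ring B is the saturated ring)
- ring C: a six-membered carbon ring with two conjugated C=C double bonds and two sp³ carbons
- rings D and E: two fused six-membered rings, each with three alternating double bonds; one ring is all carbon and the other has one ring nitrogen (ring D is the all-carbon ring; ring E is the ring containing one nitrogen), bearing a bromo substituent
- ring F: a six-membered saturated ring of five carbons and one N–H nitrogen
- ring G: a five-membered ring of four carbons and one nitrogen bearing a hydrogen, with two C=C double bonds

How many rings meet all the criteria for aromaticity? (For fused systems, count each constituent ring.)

4

Ring A is fully conjugated (every ring atom contributes a p orbital); 3 ring double bonds give 6 π electrons. Since 6 = 4n+2 (n=1), ring A is aromatic (benzene ring).
Ring B has four sp³ carbons, so it is not fully conjugated — not aromatic (cyclohexane ring).
Ring C has two sp³ carbons, so it is not fully conjugated — not aromatic (1,3-cyclohexadiene).
Rings D and E form a fused bicyclic system (with one nitrogen) with 10 sp² atoms and 10 π electrons from ring double bonds. 10 = 4(2)+2, so the system is aromatic and both rings count as aromatic (quinoline).
Ring F has only sp³ atoms, so it is not fully conjugated — not aromatic (piperidine).
Ring G is fully conjugated (every ring atom contributes a p orbital); 2 ring double bonds (4 π electrons) plus a heteroatom lone pair (2) give 6 π electrons. Since 6 = 4n+2 (n=1), ring G is aromatic (pyrrole).
Aromatic: A, D, E, G. Total: 4.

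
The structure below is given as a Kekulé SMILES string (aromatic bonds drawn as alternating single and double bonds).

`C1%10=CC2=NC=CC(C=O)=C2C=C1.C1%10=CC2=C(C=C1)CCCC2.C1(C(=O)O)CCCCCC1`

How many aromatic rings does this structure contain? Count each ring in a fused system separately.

3

The SMILES encodes two fused six-membered rings, each with three alternating double bonds; one ring is all carbon and the other has one ring nitrogen; a six-membered carbon ring with three alternating C=C double bonds, fused to a saturated six-membered carbon ring; a seven-membered saturated carbon ring.
The fused 6/6-membered bicyclic (with one nitrogen) is a single π system with 10 sp² atoms and 10 π electrons from ring double bonds. 10 = 4(2)+2, so the system is aromatic and both rings count as aromatic (quinoline).
The 6-membered ring is fully conjugated (every ring atom contributes a p orbital); 3 ring double bonds give 6 π electrons. Since 6 = 4n+2 (n=1), it is aromatic (benzene ring).
The second 6-membered ring has four sp³ carbons, so it is not fully conjugated — not aromatic (cyclohexane ring).
The 7-membered ring has only sp³ atoms, so it is not fully conjugated — not aromatic (cycloheptane).
3 of the 5 rings are aromatic. Total: 3.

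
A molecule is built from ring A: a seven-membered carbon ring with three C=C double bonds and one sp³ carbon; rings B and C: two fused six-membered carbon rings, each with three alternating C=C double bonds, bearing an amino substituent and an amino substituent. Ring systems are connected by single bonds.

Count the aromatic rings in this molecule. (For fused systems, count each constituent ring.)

Ring A has one sp³ carbon, so it is not fully conjugated — not aromatic (cycloheptatriene).
Rings B and C form a fused bicyclic system with 10 sp² atoms and 10 π electrons from ring double bonds. 10 = 4(2)+2, so the system is aromatic and both rings count as aromatic (naphthalene).
Aromatic: B, C. Total: 2.

2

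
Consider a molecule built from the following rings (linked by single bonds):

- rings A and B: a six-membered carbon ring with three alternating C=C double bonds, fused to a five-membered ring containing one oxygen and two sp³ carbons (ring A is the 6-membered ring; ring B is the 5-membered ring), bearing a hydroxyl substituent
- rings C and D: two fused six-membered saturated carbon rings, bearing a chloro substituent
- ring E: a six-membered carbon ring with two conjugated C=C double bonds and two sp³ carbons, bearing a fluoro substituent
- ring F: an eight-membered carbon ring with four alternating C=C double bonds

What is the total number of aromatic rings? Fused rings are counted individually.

Ring A is planar and fully conjugated; 3 ring double bonds give 6 π electrons. That satisfies 4n+2 with n=1, so ring A is aromatic (benzene ring).
Ring B has two sp³ carbons, so it is not fully conjugated — not aromatic (oxolane ring).
Ring C has only sp³ atoms, so it is not fully conjugated — not aromatic (cyclohexane ring).
Ring D has only sp³ atoms, so it is not fully conjugated — not aromatic (cyclohexane ring).
Ring E has two sp³ carbons, so it is not fully conjugated — not aromatic (1,3-cyclohexadiene).
Ring F has only sp² ring atoms; a planar conformation would have a fully conjugated π system of 8 electrons. But 8 = 4(2), which is 4n not 4n+2, so ring F is not aromatic (cyclooctatetraene) — cyclooctatetraene distorts into a non-planar tub to avoid antiaromaticity.
Aromatic: A. Total: 1.

1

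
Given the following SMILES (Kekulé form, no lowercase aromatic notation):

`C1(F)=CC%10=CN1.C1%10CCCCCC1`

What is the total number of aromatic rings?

1

The SMILES encodes a five-membered ring of four carbons and one nitrogen bearing a hydrogen, with two C=C double bonds; a seven-membered saturated carbon ring.
The 5-membered ring with one N–H is planar and fully conjugated; 2 ring double bonds (4 π electrons) plus a heteroatom lone pair (2) give 6 π electrons. Since 6 = 4n+2 (n=1), it is aromatic (pyrrole).
The 7-membered ring has only sp³ atoms, so it is not fully conjugated — not aromatic (cycloheptane).
1 of the 2 rings is aromatic. Total: 1.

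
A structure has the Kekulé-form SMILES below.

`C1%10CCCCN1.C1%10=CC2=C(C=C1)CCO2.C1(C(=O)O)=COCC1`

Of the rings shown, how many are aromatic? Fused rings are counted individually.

1

The SMILES encodes a six-membered saturated ring of five carbons and one N–H nitrogen; a six-membered carbon ring with three alternating C=C double bonds, fused to a five-membered ring containing one oxygen and two sp³ carbons; a five-membered ring of four carbons and one oxygen, with one C=C double bond and two sp³ carbons.
The 6-membered ring with one N–H has only sp³ atoms, so it is not fully conjugated — not aromatic (piperidine).
The 6-membered ring is fully conjugated (every ring atom contributes a p orbital); 3 ring double bonds give 6 π electrons. Since 6 = 4n+2 (n=1), it is aromatic (benzene ring).
The 5-membered ring with one oxygen has two sp³ carbons, so it is not fully conjugated — not aromatic (oxolane ring).
The second 5-membered ring with one oxygen has two sp³ carbons, so it is not fully conjugated — not aromatic (2,3-dihydrofuran).
1 of the 4 rings is aromatic. Total: 1.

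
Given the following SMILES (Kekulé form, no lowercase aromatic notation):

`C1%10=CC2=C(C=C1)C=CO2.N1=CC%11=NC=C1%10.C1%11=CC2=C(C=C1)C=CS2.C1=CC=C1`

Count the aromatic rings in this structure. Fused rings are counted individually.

The SMILES encodes a six-membered carbon ring with three alternating C=C double bonds, fused to a five-membered ring containing one oxygen and two C=C double bonds; a six-membered ring with nitrogens at positions 1 and 4 and three alternating double bonds; a six-membered carbon ring with three alternating C=C double bonds, fused to a five-membered ring containing one sulfur and two C=C double bonds; a four-membered carbon ring with two alternating C=C double bonds.
The fused 6/5-membered bicyclic (with one oxygen) is a single π system with 9 sp² atoms and 10 π electrons from ring double bonds plus a heteroatom lone pair. 10 = 4(2)+2, so the system is aromatic and both rings count as aromatic (benzofuran).
The 6-membered ring with two nitrogens (1,4) is planar and fully conjugated; 3 ring double bonds give 6 π electrons. Since 6 = 4n+2 (n=1), it is aromatic (pyrazine).
The fused 6/5-membered bicyclic (with one sulfur) is a single π system with 9 sp² atoms and 10 π electrons from ring double bonds plus a heteroatom lone pair. 10 = 4(2)+2, so the system is aromatic and both rings count as aromatic (benzothiophene).
The 4-membered ring has only sp² ring atoms; a planar conformation would have a fully conjugated π system of 4 electrons. But 4 = 4(1), which is 4n not 4n+2, so it is not aromatic (cyclobutadiene) — cyclobutadiene is antiaromatic and distorts to a rectangle.
5 of the 6 rings are aromatic. Total: 5.

5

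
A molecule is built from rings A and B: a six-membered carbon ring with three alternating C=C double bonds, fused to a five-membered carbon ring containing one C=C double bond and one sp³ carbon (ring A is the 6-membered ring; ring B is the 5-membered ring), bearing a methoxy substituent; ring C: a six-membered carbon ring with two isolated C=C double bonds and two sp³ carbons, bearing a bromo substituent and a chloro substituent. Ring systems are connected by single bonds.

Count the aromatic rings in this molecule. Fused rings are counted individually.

1

Ring A is fully conjugated (every ring atom contributes a p orbital); 3 ring double bonds give 6 π electrons. That satisfies 4n+2 with n=1, so ring A is aromatic (benzene ring).
Ring B has one sp³ carbon, so it is not fully conjugated — not aromatic (cyclopentene ring).
Ring C has two sp³ carbons, so it is not fully conjugated — not aromatic (1,4-cyclohexadiene).
Aromatic: A. Total: 1.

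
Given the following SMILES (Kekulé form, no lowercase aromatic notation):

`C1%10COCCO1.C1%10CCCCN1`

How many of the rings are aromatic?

The SMILES encodes a six-membered saturated ring with oxygens at positions 1 and 4; a six-membered saturated ring of five carbons and one N–H nitrogen.
The 6-membered ring with two oxygens (1,4) has only sp³ atoms, so it is not fully conjugated — not aromatic (1,4-dioxane).
The 6-membered ring with one N–H has only sp³ atoms, so it is not fully conjugated — not aromatic (piperidine).
None of the rings are aromatic. Total: 0.

0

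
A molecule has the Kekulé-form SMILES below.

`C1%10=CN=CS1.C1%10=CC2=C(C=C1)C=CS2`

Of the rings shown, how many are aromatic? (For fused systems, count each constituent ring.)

3

The SMILES encodes a five-membered ring with a sulfur at position 1 and a nitrogen at position 3 (in a C=N bond), with two double bonds; a six-membered carbon ring with three alternating C=C double bonds, fused to a five-membered ring containing one sulfur and two C=C double bonds.
The 5-membered ring with one sulfur and one =N– is fully conjugated (every ring atom contributes a p orbital); 2 ring double bonds (4 π electrons) plus a heteroatom lone pair (2) give 6 π electrons. That satisfies 4n+2 with n=1, so it is aromatic (thiazole).
The fused 6/5-membered bicyclic (with one sulfur) is a single π system with 9 sp² atoms and 10 π electrons from ring double bonds plus a heteroatom lone pair. 10 = 4(2)+2, so the system is aromatic and both rings count as aromatic (benzothiophene).
3 of the 3 rings are aromatic. Total: 3.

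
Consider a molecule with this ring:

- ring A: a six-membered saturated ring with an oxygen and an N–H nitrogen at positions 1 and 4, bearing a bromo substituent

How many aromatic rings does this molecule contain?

Ring A has only sp³ atoms, so it is not fully conjugated — not aromatic (morpholine).

0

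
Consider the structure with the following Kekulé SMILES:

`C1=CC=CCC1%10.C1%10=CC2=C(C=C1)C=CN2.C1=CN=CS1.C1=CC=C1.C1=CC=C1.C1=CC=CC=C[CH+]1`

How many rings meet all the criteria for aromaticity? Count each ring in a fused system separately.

The SMILES encodes a six-membered carbon ring with two conjugated C=C double bonds and two sp³ carbons; a six-membered carbon ring with three alternating C=C double bonds, fused to a five-membered ring containing one N–H nitrogen and two C=C double bonds; a five-membered ring with a sulfur at position 1 and a nitrogen at position 3 (in a C=N bond), with two double bonds; a four-membered carbon ring with two alternating C=C double bonds; a four-membered carbon ring with two alternating C=C double bonds; a seven-membered all-carbon ring bearing a positive charge on one carbon, with three C=C double bonds.
The 6-membered ring has two sp³ carbons, so it is not fully conjugated — not aromatic (1,3-cyclohexadiene).
The fused 6/5-membered bicyclic (with one N–H) is a single π system with 9 sp² atoms and 10 π electrons from ring double bonds plus a heteroatom lone pair. 10 = 4(2)+2, so the system is aromatic and both rings count as aromatic (indole).
The 5-membered ring with one sulfur and one =N– has a continuous p-orbital overlap around the ring; 2 ring double bonds (4 π electrons) plus a heteroatom lone pair (2) give 6 π electrons. Since 6 = 4n+2 (n=1), it is aromatic (thiazole).
The 4-membered ring has only sp² ring atoms; a planar conformation would have a fully conjugated π system of 4 electrons. But 4 = 4(1), which is 4n not 4n+2, so it is not aromatic (cyclobutadiene) — cyclobutadiene is antiaromatic and distorts to a rectangle.
The second 4-membered ring has only sp² ring atoms; a planar conformation would have a fully conjugated π system of 4 electrons. But 4 = 4(1), which is 4n not 4n+2, so it is not aromatic (cyclobutadiene) — cyclobutadiene is antiaromatic and distorts to a rectangle.
The 7-membered ring is planar and fully conjugated; 3 ring double bonds (6 π electrons) plus the carbocation's empty p orbital (0, but keeps the ring conjugated) give 6 π electrons. 6 = 4(1)+2, so it is aromatic (tropylium cation).
4 of the 7 rings are aromatic. Total: 4.

4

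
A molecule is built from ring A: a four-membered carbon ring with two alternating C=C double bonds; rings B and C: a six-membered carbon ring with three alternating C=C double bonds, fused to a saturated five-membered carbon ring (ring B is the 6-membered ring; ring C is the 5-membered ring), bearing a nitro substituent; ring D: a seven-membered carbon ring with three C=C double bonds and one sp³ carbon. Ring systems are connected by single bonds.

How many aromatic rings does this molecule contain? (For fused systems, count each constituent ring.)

Ring A has only sp² ring atoms; a planar conformation would have a fully conjugated π system of 4 electrons. But 4 = 4(1), which is 4n not 4n+2, so ring A is not aromatic (cyclobutadiene) — cyclobutadiene is antiaromatic and distorts to a rectangle.
Ring B is planar and fully conjugated; 3 ring double bonds give 6 π electrons. 6 = 4(1)+2, so ring B is aromatic (benzene ring).
Ring C has three sp³ carbons, so it is not fully conjugated — not aromatic (cyclopentane ring).
Ring D has one sp³ carbon, so it is not fully conjugated — not aromatic (cycloheptatriene).
Aromatic: B. Total: 1.

1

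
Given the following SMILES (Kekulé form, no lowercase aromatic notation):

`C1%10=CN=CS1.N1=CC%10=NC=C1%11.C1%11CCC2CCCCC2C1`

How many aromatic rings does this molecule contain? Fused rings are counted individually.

2

The SMILES encodes a five-membered ring with a sulfur at position 1 and a nitrogen at position 3 (in a C=N bond), with two double bonds; a six-membered ring with nitrogens at positions 1 and 4 and three alternating double bonds; two fused six-membered saturated carbon rings.
The 5-membered ring with one sulfur and one =N– is fully conjugated (every ring atom contributes a p orbital); 2 ring double bonds (4 π electrons) plus a heteroatom lone pair (2) give 6 π electrons. That satisfies 4n+2 with n=1, so it is aromatic (thiazole).
The 6-membered ring with two nitrogens (1,4) has a continuous p-orbital overlap around the ring; 3 ring double bonds give 6 π electrons. Since 6 = 4n+2 (n=1), it is aromatic (pyrazine).
The 6-membered ring has only sp³ atoms, so it is not fully conjugated — not aromatic (cyclohexane ring).
The second 6-membered ring has only sp³ atoms, so it is not fully conjugated — not aromatic (cyclohexane ring).
2 of the 4 rings are aromatic. Total: 2.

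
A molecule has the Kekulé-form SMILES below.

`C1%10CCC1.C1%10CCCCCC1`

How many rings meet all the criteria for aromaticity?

The SMILES encodes a four-membered saturated carbon ring; a seven-membered saturated carbon ring.
The 4-membered ring has only sp³ atoms, so it is not fully conjugated — not aromatic (cyclobutane).
The 7-membered ring has only sp³ atoms, so it is not fully conjugated — not aromatic (cycloheptane).
None of the rings are aromatic. Total: 0.

0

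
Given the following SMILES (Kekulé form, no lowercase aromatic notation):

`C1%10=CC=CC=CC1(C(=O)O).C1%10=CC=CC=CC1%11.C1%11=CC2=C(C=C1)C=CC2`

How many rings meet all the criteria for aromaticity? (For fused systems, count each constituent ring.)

1

The SMILES encodes a seven-membered carbon ring with three C=C double bonds and one sp³ carbon; a seven-membered carbon ring with three C=C double bonds and one sp³ carbon; a six-membered carbon ring with three alternating C=C double bonds, fused to a five-membered carbon ring containing one C=C double bond and one sp³ carbon.
The 7-membered ring has one sp³ carbon, so it is not fully conjugated — not aromatic (cycloheptatriene).
The second 7-membered ring has one sp³ carbon, so it is not fully conjugated — not aromatic (cycloheptatriene).
The 6-membered ring is fully conjugated (every ring atom contributes a p orbital); 3 ring double bonds give 6 π electrons. Since 6 = 4n+2 (n=1), it is aromatic (benzene ring).
The 5-membered ring has one sp³ carbon, so it is not fully conjugated — not aromatic (cyclopentene ring).
1 of the 4 rings is aromatic. Total: 1.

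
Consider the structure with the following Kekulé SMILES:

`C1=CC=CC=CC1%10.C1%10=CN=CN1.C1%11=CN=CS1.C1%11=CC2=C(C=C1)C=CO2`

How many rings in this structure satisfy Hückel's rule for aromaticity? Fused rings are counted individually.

The SMILES encodes a seven-membered carbon ring with three C=C double bonds and one sp³ carbon; a five-membered ring with nitrogens at positions 1 and 3 (one bearing H, one in a C=N bond) and two double bonds; a five-membered ring with a sulfur at position 1 and a nitrogen at position 3 (in a C=N bond), with two double bonds; a six-membered carbon ring with three alternating C=C double bonds, fused to a five-membered ring containing one oxygen and two C=C double bonds.
The 7-membered ring has one sp³ carbon, so it is not fully conjugated — not aromatic (cycloheptatriene).
The 5-membered ring with two nitrogens (one N–H, one =N–) is planar and fully conjugated; 2 ring double bonds (4 π electrons) plus a heteroatom lone pair (2) give 6 π electrons. Since 6 = 4n+2 (n=1), it is aromatic (imidazole).
The 5-membered ring with one sulfur and one =N– has a continuous p-orbital overlap around the ring; 2 ring double bonds (4 π electrons) plus a heteroatom lone pair (2) give 6 π electrons. 6 = 4(1)+2, so it is aromatic (thiazole).
The fused 6/5-membered bicyclic (with one oxygen) is a single π system with 9 sp² atoms and 10 π electrons from ring double bonds plus a heteroatom lone pair. 10 = 4(2)+2, so the system is aromatic and both rings count as aromatic (benzofuran).
4 of the 5 rings are aromatic. Total: 4.

4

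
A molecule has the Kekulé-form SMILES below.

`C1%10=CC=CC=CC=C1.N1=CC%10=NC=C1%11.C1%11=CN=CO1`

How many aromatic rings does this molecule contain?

The SMILES encodes an eight-membered carbon ring with four alternating C=C double bonds; a six-membered ring with nitrogens at positions 1 and 4 and three alternating double bonds; a five-membered ring with an oxygen at position 1 and a nitrogen at position 3 (in a C=N bond), with two double bonds.
The 8-membered ring has only sp² ring atoms; a planar conformation would have a fully conjugated π system of 8 electrons. But 8 = 4(2), which is 4n not 4n+2, so it is not aromatic (cyclooctatetraene) — cyclooctatetraene distorts into a non-planar tub to avoid antiaromaticity.
The 6-membered ring with two nitrogens (1,4) has a continuous p-orbital overlap around the ring; 3 ring double bonds give 6 π electrons. Since 6 = 4n+2 (n=1), it is aromatic (pyrazine).
The 5-membered ring with one oxygen and one =N– is fully conjugated (every ring atom contributes a p orbital); 2 ring double bonds (4 π electrons) plus a heteroatom lone pair (2) give 6 π electrons. Since 6 = 4n+2 (n=1), it is aromatic (oxazole).
2 of the 3 rings are aromatic. Total: 2.

2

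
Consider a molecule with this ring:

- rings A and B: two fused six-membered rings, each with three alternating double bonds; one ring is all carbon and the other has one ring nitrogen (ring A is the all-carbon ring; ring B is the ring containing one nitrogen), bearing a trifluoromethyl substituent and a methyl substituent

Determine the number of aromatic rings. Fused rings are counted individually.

2

Rings A and B form a fused bicyclic system (with one nitrogen) with 10 sp² atoms and 10 π electrons from ring double bonds. 10 = 4(2)+2, so the system is aromatic and both rings count as aromatic (quinoline).
Aromatic: A, B. Total: 2.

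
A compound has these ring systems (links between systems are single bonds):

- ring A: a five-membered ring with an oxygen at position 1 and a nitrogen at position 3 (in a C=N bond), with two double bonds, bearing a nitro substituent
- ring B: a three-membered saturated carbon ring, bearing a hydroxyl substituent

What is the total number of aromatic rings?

1

Ring A has a continuous p-orbital overlap around the ring; 2 ring double bonds (4 π electrons) plus a heteroatom lone pair (2) give 6 π electrons. That satisfies 4n+2 with n=1, so ring A is aromatic (oxazole).
Ring B has only sp³ atoms, so it is not fully conjugated — not aromatic (cyclopropane).
Aromatic: A. Total: 1.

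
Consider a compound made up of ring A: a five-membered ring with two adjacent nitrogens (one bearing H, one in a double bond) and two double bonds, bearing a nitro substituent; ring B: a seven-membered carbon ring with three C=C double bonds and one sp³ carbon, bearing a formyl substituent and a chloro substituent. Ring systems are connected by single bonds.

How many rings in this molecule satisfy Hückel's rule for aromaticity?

1

Ring A has a continuous p-orbital overlap around the ring; 2 ring double bonds (4 π electrons) plus a heteroatom lone pair (2) give 6 π electrons. Since 6 = 4n+2 (n=1), ring A is aromatic (pyrazole).
Ring B has one sp³ carbon, so it is not fully conjugated — not aromatic (cycloheptatriene).
Aromatic: A. Total: 1.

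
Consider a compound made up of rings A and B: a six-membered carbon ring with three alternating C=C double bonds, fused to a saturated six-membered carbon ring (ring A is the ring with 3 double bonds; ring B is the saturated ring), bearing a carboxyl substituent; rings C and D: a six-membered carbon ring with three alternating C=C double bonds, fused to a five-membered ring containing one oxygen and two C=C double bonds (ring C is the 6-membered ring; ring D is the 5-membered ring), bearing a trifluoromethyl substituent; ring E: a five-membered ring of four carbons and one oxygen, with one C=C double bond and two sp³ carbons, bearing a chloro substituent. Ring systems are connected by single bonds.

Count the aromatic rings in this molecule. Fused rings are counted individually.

3

Ring A is fully conjugated (every ring atom contributes a p orbital); 3 ring double bonds give 6 π electrons. 6 = 4(1)+2, so ring A is aromatic (benzene ring).
Ring B has four sp³ carbons, so it is not fully conjugated — not aromatic (cyclohexane ring).
Rings C and D form a fused bicyclic system (with one oxygen) with 9 sp² atoms and 10 π electrons from ring double bonds plus a heteroatom lone pair. 10 = 4(2)+2, so the system is aromatic and both rings count as aromatic (benzofuran).
Ring E has two sp³ carbons, so it is not fully conjugated — not aromatic (2,3-dihydrofuran).
Aromatic: A, C, D. Total: 3.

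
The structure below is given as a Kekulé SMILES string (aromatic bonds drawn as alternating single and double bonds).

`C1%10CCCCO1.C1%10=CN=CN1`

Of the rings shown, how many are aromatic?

1

The SMILES encodes a six-membered saturated ring of five carbons and one oxygen; a five-membered ring with nitrogens at positions 1 and 3 (one bearing H, one in a C=N bond) and two double bonds.
The 6-membered ring with one oxygen has only sp³ atoms, so it is not fully conjugated — not aromatic (tetrahydropyran).
The 5-membered ring with two nitrogens (one N–H, one =N–) is fully conjugated (every ring atom contributes a p orbital); 2 ring double bonds (4 π electrons) plus a heteroatom lone pair (2) give 6 π electrons. Since 6 = 4n+2 (n=1), it is aromatic (imidazole).
1 of the 2 rings is aromatic. Total: 1.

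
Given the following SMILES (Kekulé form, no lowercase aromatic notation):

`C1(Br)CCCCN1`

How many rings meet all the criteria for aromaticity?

0

The SMILES encodes a six-membered saturated ring of five carbons and one N–H nitrogen.
The 6-membered ring with one N–H has only sp³ atoms, so it is not fully conjugated — not aromatic (piperidine).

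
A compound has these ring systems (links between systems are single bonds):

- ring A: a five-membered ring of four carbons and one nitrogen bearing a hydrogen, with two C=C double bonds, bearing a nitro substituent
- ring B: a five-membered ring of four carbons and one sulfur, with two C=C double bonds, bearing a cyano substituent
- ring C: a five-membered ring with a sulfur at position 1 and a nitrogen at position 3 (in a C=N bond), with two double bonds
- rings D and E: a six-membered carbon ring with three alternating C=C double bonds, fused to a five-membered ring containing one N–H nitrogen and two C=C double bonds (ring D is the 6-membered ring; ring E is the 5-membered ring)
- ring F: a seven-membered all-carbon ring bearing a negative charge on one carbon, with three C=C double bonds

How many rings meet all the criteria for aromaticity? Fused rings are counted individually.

5

Ring A is fully conjugated (every ring atom contributes a p orbital); 2 ring double bonds (4 π electrons) plus a heteroatom lone pair (2) give 6 π electrons. 6 = 4(1)+2, so ring A is aromatic (pyrrole).
Ring B is fully conjugated (every ring atom contributes a p orbital); 2 ring double bonds (4 π electrons) plus a heteroatom lone pair (2) give 6 π electrons. Since 6 = 4n+2 (n=1), ring B is aromatic (thiophene).
Ring C is planar and fully conjugated; 2 ring double bonds (4 π electrons) plus a heteroatom lone pair (2) give 6 π electrons. 6 = 4(1)+2, so ring C is aromatic (thiazole).
Rings D and E form a fused bicyclic system (with one N–H) with 9 sp² atoms and 10 π electrons from ring double bonds plus a heteroatom lone pair. 10 = 4(2)+2, so the system is aromatic and both rings count as aromatic (indole).
Ring F has only sp² ring atoms; a planar conformation would have a fully conjugated π system of 8 electrons. But 8 = 4(2), which is 4n not 4n+2, so ring F is not aromatic (cycloheptatrienyl anion).
Aromatic: A, B, C, D, E. Total: 5.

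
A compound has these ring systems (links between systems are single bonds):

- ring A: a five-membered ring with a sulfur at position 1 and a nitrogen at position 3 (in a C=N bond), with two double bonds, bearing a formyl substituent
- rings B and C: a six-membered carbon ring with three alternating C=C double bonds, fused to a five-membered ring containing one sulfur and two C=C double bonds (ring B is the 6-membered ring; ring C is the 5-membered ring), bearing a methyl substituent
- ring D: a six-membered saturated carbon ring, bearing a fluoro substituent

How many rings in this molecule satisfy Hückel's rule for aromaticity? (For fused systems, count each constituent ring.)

Ring A is planar and fully conjugated; 2 ring double bonds (4 π electrons) plus a heteroatom lone pair (2) give 6 π electrons. That satisfies 4n+2 with n=1, so ring A is aromatic (thiazole).
Rings B and C form a fused bicyclic system (with one sulfur) with 9 sp² atoms and 10 π electrons from ring double bonds plus a heteroatom lone pair. 10 = 4(2)+2, so the system is aromatic and both rings count as aromatic (benzothiophene).
Ring D has only sp³ atoms, so it is not fully conjugated — not aromatic (cyclohexane).
Aromatic: A, B, C. Total: 3.

3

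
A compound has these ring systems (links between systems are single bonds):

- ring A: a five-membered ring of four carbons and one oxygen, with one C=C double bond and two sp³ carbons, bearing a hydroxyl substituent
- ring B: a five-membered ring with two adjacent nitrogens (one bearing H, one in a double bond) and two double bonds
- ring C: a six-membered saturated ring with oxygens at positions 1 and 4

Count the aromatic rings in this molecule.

Ring A has two sp³ carbons, so it is not fully conjugated — not aromatic (2,3-dihydrofuran).
Ring B has a continuous p-orbital overlap around the ring; 2 ring double bonds (4 π electrons) plus a heteroatom lone pair (2) give 6 π electrons. That satisfies 4n+2 with n=1, so ring B is aromatic (pyrazole).
Ring C has only sp³ atoms, so it is not fully conjugated — not aromatic (1,4-dioxane).
Aromatic: B. Total: 1.

1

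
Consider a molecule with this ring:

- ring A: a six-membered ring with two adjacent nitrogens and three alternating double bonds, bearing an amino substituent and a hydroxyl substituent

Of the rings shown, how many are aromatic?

Ring A has a continuous p-orbital overlap around the ring; 3 ring double bonds give 6 π electrons. That satisfies 4n+2 with n=1, so ring A is aromatic (pyridazine).

1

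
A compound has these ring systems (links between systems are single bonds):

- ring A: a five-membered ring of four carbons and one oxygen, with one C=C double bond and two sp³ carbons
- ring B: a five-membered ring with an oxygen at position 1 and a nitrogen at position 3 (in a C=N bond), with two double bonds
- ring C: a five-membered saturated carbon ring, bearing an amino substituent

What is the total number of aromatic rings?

Ring A has two sp³ carbons, so it is not fully conjugated — not aromatic (2,3-dihydrofuran).
Ring B is planar and fully conjugated; 2 ring double bonds (4 π electrons) plus a heteroatom lone pair (2) give 6 π electrons. That satisfies 4n+2 with n=1, so ring B is aromatic (oxazole).
Ring C has only sp³ atoms, so it is not fully conjugated — not aromatic (cyclopentane).
Aromatic: B. Total: 1.

1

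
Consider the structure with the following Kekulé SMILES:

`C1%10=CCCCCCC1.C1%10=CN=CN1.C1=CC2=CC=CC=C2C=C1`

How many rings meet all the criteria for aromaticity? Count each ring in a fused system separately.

3

The SMILES encodes an eight-membered carbon ring with one C=C double bond; a five-membered ring with nitrogens at positions 1 and 3 (one bearing H, one in a C=N bond) and two double bonds; two fused six-membered carbon rings, each with three alternating C=C double bonds.
The 8-membered ring has six sp³ carbons, so it is not fully conjugated — not aromatic (cyclooctene).
The 5-membered ring with two nitrogens (one N–H, one =N–) is fully conjugated (every ring atom contributes a p orbital); 2 ring double bonds (4 π electrons) plus a heteroatom lone pair (2) give 6 π electrons. Since 6 = 4n+2 (n=1), it is aromatic (imidazole).
The fused 6/6-membered bicyclic is a single π system with 10 sp² atoms and 10 π electrons from ring double bonds. 10 = 4(2)+2, so the system is aromatic and both rings count as aromatic (naphthalene).
3 of the 4 rings are aromatic. Total: 3.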